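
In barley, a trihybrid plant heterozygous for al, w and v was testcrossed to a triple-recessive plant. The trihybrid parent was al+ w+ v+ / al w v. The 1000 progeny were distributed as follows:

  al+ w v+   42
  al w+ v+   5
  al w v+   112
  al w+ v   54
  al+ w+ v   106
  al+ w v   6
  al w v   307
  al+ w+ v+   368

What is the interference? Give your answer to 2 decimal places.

0.55

The two rarest classes, al w+ v+ and al+ w v, are the double crossovers. Comparing them with the parentals, only the al allele has switched, so al is the middle locus and the order is v – al – w.
v–al: (218 + 11)/1000 = 0.2290; al–w: (96 + 11)/1000 = 0.1070.
Expected DCO frequency = 0.2290 × 0.1070 ≈ 0.02450; observed = 11/1000 ≈ 0.01100.
Coefficient of coincidence = 0.01100/0.02450 ≈ 0.45; interference = 1 − 0.45 = 0.55.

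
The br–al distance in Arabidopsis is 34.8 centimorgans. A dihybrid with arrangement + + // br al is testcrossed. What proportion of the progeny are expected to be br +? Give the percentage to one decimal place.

A map distance of 34.8 centimorgans corresponds to a recombination frequency of 0.348.
The F1 is + + / br al, so br + is a recombinant gamete class with expected frequency r/2 = 0.348/2 = 0.1740.
That is 0.1740 = 17.4% of the progeny.

17.4%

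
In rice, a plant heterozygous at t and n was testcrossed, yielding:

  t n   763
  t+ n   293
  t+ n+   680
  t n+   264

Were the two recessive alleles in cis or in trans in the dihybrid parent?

The two most frequent classes are t+ n+ (680) and t n (763); these are the parental (non-recombinant) types.
So the F1 carried t+ n+ on one chromosome and t n on the other — the recessive alleles are on the same chromosome (cis / coupling).

cis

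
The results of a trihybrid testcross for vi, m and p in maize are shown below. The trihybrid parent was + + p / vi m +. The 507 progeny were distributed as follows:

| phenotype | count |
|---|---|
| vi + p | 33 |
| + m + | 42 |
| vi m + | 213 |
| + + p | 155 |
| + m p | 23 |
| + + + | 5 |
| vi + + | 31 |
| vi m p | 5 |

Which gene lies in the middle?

The two rarest classes, + + + and vi m p, are the double crossovers. Comparing them with the parentals, only the p allele has switched, so p is the middle locus and the order is m – p – vi.

p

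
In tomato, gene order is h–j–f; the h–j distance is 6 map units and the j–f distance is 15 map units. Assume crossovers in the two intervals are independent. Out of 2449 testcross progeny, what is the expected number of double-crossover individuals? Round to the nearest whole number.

Map distances give recombination frequencies of 0.060 and 0.150 for the two intervals.
With no interference, expected double-crossover frequency = 0.060 × 0.150 = 0.00900.
Expected number = 0.00900 × 2449 = 22.04 ≈ 22.

22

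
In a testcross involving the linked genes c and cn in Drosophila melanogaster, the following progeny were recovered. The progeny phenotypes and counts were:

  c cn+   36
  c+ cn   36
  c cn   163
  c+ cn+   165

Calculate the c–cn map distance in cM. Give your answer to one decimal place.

The two most frequent classes, c+ cn+ (165) and c cn (163), are the parental types, so the F1 was c+ cn+ / c cn.
The recombinant classes are c+ cn and c cn+: 36 + 36 = 72.
Recombination frequency = 72/400 = 0.1800 ≈ 18.0%, i.e. 18.0 cM.

18.0 cM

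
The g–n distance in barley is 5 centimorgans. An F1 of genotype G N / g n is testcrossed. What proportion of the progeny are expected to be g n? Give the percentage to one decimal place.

47.5%

A map distance of 5 centimorgans corresponds to a recombination frequency of 0.050.
The F1 is G N / g n, so g n is a parental gamete class with expected frequency (1 − r)/2 = 0.950/2 = 0.4750.
That is 0.4750 = 47.5% of the progeny.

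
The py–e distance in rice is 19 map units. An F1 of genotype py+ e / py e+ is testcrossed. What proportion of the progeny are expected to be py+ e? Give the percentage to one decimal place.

40.5%

A map distance of 19 map units corresponds to a recombination frequency of 0.190.
The F1 is py+ e / py e+, so py+ e is a parental gamete class with expected frequency (1 − r)/2 = 0.810/2 = 0.4050.
That is 0.4050 = 40.5% of the progeny.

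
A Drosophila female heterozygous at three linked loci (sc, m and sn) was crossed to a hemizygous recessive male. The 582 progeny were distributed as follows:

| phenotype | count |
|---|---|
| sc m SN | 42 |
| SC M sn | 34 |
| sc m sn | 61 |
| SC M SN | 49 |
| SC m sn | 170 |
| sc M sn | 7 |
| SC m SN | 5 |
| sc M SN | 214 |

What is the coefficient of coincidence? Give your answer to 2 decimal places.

0.65

The two most frequent reciprocal classes, SC m sn and sc M SN, are the parental types, so the F1 was SC m sn / sc M SN.
The two rarest classes, SC m SN and sc M sn, are the double crossovers. Comparing them with the parentals, only the sn allele has switched, so sn is the middle locus and the order is m – sn – sc.
m–sn: (76 + 12)/582 = 0.1512; sn–sc: (110 + 12)/582 = 0.2096.
Expected DCO frequency = 0.1512 × 0.2096 ≈ 0.03169; observed = 12/582 ≈ 0.02062.
Coefficient of coincidence = 0.02062/0.03169 ≈ 0.65.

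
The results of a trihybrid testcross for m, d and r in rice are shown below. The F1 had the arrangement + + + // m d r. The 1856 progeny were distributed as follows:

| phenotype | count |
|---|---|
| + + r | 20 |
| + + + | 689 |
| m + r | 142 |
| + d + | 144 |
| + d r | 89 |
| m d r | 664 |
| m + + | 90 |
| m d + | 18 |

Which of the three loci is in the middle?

r

The two rarest classes, + + r and m d +, are the double crossovers. Comparing them with the parentals, only the r allele has switched, so r is the middle locus and the order is d – r – m.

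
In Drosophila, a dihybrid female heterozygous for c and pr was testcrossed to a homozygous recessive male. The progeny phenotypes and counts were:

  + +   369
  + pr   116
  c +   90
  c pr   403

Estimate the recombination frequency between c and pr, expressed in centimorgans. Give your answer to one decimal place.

The two most frequent classes, + + (369) and c pr (403), are the parental types, so the F1 was + + / c pr.
The recombinant classes are + pr and c +: 116 + 90 = 206.
Recombination frequency = 206/978 = 0.2106 ≈ 21.1%, i.e. 21.1 centimorgans.

21.1 centimorgans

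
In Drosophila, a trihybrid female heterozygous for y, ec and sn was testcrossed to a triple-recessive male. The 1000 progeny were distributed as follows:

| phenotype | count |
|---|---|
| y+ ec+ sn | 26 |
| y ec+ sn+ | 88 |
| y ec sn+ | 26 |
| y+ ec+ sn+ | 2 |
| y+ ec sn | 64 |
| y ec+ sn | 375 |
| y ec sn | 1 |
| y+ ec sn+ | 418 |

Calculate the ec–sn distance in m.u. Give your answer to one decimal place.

15.5 m.u.

The two most frequent reciprocal classes, y ec+ sn and y+ ec sn+, are the parental types, so the F1 was y ec+ sn / y+ ec sn+.
The two rarest classes, y ec sn and y+ ec+ sn+, are the double crossovers. Comparing them with the parentals, only the ec allele has switched, so ec is the middle locus and the order is sn – ec – y.
Crossovers in the sn–ec interval produce the single-crossover classes y ec+ sn+ and y+ ec sn (88 + 64 = 152) plus the double crossovers (3).
RF(sn–ec) = (152 + 3) / 1000 = 155/1000 = 0.1550 → 15.5 m.u.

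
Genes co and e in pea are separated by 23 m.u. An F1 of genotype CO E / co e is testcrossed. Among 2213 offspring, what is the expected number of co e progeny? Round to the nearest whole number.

852

A map distance of 23 m.u. corresponds to a recombination frequency of 0.230.
The F1 is CO E / co e, so co e is a parental gamete class with expected frequency (1 − r)/2 = 0.770/2 = 0.3850.
Expected number = 0.3850 × 2213 = 852.00 ≈ 852.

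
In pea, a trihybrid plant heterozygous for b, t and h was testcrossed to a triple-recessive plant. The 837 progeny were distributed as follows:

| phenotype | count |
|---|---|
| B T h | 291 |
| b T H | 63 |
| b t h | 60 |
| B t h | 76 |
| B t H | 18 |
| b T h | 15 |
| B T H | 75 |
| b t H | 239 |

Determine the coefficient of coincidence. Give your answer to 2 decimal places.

The two most frequent reciprocal classes, b t H and B T h, are the parental types, so the F1 was b t H / B T h.
The two rarest classes, B t H and b T h, are the double crossovers. Comparing them with the parentals, only the b allele has switched, so b is the middle locus and the order is t – b – h.
t–b: (139 + 33)/837 = 0.2055; b–h: (135 + 33)/837 = 0.2007.
Expected DCO frequency = 0.2055 × 0.2007 ≈ 0.04124; observed = 33/837 ≈ 0.03943.
Coefficient of coincidence = 0.03943/0.04124 ≈ 0.96.

0.96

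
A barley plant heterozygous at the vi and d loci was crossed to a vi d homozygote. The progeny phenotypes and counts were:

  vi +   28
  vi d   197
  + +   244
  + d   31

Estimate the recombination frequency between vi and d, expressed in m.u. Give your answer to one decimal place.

The two most frequent classes, + + (244) and vi d (197), are the parental types, so the F1 was + + / vi d.
The recombinant classes are + d and vi +: 31 + 28 = 59.
Recombination frequency = 59/500 = 0.1180 ≈ 11.8%, i.e. 11.8 m.u.

11.8 m.u.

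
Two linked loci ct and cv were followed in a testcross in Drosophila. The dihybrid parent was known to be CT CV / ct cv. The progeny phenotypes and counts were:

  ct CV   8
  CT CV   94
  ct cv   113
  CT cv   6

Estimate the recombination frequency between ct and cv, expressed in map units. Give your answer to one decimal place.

The recombinant classes are CT cv and ct CV: 6 + 8 = 14.
Recombination frequency = 14/221 = 0.0633 ≈ 6.3%, i.e. 6.3 map units.

6.3 map units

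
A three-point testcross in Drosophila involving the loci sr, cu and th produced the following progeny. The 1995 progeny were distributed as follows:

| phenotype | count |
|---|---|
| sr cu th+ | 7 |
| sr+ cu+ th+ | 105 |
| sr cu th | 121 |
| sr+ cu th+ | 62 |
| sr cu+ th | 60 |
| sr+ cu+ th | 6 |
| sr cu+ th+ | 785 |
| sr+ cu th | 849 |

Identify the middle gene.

cu

The two most frequent reciprocal classes, sr+ cu th and sr cu+ th+, are the parental types, so the F1 was sr+ cu th / sr cu+ th+.
The two rarest classes, sr+ cu+ th and sr cu th+, are the double crossovers. Comparing them with the parentals, only the cu allele has switched, so cu is the middle locus and the order is sr – cu – th.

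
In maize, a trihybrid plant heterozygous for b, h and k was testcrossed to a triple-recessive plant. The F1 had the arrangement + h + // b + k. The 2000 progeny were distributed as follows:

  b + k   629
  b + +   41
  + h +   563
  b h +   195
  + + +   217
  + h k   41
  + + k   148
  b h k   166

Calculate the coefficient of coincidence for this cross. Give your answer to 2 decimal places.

0.83

The two rarest classes, + h k and b + +, are the double crossovers. Comparing them with the parentals, only the k allele has switched, so k is the middle locus and the order is h – k – b.
h–k: (383 + 82)/2000 = 0.2325; k–b: (343 + 82)/2000 = 0.2125.
Expected DCO frequency = 0.2325 × 0.2125 ≈ 0.04941; observed = 82/2000 ≈ 0.04100.
Coefficient of coincidence = 0.04100/0.04941 ≈ 0.83.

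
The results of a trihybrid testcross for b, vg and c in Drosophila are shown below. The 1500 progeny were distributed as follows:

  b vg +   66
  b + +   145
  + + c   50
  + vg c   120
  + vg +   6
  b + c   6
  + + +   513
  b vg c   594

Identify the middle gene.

The two most frequent reciprocal classes, b vg c and + + +, are the parental types, so the F1 was b vg c / + + +.
The two rarest classes, b + c and + vg +, are the double crossovers. Comparing them with the parentals, only the vg allele has switched, so vg is the middle locus and the order is b – vg – c.

vg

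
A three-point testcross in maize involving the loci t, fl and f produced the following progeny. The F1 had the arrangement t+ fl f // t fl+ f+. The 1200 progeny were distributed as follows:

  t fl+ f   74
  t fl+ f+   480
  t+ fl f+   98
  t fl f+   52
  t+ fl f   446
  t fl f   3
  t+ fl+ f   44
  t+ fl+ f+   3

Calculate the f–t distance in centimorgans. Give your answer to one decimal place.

The two rarest classes, t fl f and t+ fl+ f+, are the double crossovers. Comparing them with the parentals, only the t allele has switched, so t is the middle locus and the order is fl – t – f.
Crossovers in the t–f interval produce the single-crossover classes t+ fl f+ and t fl+ f (98 + 74 = 172) plus the double crossovers (6).
RF(t–f) = (172 + 6) / 1200 = 178/1200 = 0.1483 → 14.8 centimorgans.

14.8 centimorgans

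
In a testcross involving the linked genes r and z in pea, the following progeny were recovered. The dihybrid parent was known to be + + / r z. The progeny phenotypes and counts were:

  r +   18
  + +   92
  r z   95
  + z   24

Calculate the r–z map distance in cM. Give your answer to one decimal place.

18.3 cM

The recombinant classes are + z and r +: 24 + 18 = 42.
Recombination frequency = 42/229 = 0.1834 ≈ 18.3%, i.e. 18.3 cM.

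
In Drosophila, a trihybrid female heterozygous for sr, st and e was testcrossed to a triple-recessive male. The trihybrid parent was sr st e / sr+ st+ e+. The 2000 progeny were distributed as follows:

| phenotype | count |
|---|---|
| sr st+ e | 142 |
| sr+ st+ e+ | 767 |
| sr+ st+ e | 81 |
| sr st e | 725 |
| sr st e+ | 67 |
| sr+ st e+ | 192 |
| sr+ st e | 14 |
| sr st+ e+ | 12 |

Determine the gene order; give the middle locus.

sr

The two rarest classes, sr+ st e and sr st+ e+, are the double crossovers. Comparing them with the parentals, only the sr allele has switched, so sr is the middle locus and the order is e – sr – st.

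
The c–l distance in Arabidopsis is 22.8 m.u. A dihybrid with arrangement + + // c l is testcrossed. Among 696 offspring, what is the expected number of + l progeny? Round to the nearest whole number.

A map distance of 22.8 m.u. corresponds to a recombination frequency of 0.228.
The F1 is + + / c l, so + l is a recombinant gamete class with expected frequency r/2 = 0.228/2 = 0.1140.
Expected number = 0.1140 × 696 = 79.34 ≈ 79.

79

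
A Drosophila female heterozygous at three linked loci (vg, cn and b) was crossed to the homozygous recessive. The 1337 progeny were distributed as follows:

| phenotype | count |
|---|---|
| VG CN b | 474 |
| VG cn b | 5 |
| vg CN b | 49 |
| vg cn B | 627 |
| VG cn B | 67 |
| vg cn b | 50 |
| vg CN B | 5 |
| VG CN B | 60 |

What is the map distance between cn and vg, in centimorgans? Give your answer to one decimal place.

The two most frequent reciprocal classes, vg cn B and VG CN b, are the parental types, so the F1 was vg cn B / VG CN b.
The two rarest classes, vg CN B and VG cn b, are the double crossovers. Comparing them with the parentals, only the cn allele has switched, so cn is the middle locus and the order is b – cn – vg.
Crossovers in the cn–vg interval produce the single-crossover classes VG cn B and vg CN b (67 + 49 = 116) plus the double crossovers (10).
RF(cn–vg) = (116 + 10) / 1337 = 126/1337 = 0.0942 → 9.4 centimorgans.

9.4 centimorgans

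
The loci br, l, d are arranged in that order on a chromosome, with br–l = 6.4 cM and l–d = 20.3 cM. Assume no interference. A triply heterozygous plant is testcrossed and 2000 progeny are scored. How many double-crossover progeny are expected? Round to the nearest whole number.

26

Map distances give recombination frequencies of 0.064 and 0.203 for the two intervals.
With no interference, expected double-crossover frequency = 0.064 × 0.203 = 0.01299.
Expected number = 0.01299 × 2000 = 25.98 ≈ 26.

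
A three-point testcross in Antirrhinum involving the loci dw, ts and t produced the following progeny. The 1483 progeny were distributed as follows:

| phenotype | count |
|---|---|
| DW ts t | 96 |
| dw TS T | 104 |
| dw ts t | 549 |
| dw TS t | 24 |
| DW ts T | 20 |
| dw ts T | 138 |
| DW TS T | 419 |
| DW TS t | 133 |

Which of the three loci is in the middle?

ts

The two most frequent reciprocal classes, DW TS T and dw ts t, are the parental types, so the F1 was DW TS T / dw ts t.
The two rarest classes, DW ts T and dw TS t, are the double crossovers. Comparing them with the parentals, only the ts allele has switched, so ts is the middle locus and the order is dw – ts – t.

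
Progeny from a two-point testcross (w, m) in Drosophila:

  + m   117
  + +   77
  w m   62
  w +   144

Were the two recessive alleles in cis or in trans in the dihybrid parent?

trans

The two most frequent classes are + m (117) and w + (144); these are the parental (non-recombinant) types.
So the F1 carried + m on one chromosome and w + on the other — the recessive alleles are on opposite chromosomes (trans / repulsion).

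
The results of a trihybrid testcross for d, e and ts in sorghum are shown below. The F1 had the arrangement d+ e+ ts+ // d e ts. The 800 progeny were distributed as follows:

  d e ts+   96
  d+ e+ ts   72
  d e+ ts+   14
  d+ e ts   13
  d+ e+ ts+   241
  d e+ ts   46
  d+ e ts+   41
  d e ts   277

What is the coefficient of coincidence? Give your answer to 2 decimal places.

0.97

The two rarest classes, d e+ ts+ and d+ e ts, are the double crossovers. Comparing them with the parentals, only the d allele has switched, so d is the middle locus and the order is ts – d – e.
ts–d: (168 + 27)/800 = 0.2437; d–e: (87 + 27)/800 = 0.1425.
Expected DCO frequency = 0.2437 × 0.1425 ≈ 0.03473; observed = 27/800 ≈ 0.03375.
Coefficient of coincidence = 0.03375/0.03473 ≈ 0.97.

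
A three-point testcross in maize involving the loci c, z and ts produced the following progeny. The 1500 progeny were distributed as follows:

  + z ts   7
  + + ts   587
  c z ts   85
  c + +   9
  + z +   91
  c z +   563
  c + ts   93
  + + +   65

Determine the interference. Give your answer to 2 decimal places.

0.28

The two most frequent reciprocal classes, + + ts and c z +, are the parental types, so the F1 was + + ts / c z +.
The two rarest classes, + z ts and c + +, are the double crossovers. Comparing them with the parentals, only the z allele has switched, so z is the middle locus and the order is c – z – ts.
c–z: (184 + 16)/1500 = 0.1333; z–ts: (150 + 16)/1500 = 0.1107.
Expected DCO frequency = 0.1333 × 0.1107 ≈ 0.01476; observed = 16/1500 ≈ 0.01067.
Coefficient of coincidence = 0.01067/0.01476 ≈ 0.72; interference = 1 − 0.72 = 0.28.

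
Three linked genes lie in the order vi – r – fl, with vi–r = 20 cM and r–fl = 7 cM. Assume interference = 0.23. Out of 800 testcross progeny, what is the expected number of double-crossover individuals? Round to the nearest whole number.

9

Map distances give recombination frequencies of 0.200 and 0.070 for the two intervals.
With interference 0.23 (so coincidence = 0.77), expected double-crossover frequency = 0.200 × 0.070 × 0.77 = 0.01078.
Expected number = 0.01078 × 800 = 8.62 ≈ 9.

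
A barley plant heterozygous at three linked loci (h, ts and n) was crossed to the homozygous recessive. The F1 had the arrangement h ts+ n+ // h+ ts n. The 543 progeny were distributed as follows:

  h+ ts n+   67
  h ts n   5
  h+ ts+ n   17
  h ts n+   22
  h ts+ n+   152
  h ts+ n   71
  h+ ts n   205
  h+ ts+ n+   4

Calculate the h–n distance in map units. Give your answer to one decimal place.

27.1 map units

The two rarest classes, h+ ts+ n+ and h ts n, are the double crossovers. Comparing them with the parentals, only the h allele has switched, so h is the middle locus and the order is ts – h – n.
Crossovers in the h–n interval produce the single-crossover classes h ts+ n and h+ ts n+ (71 + 67 = 138) plus the double crossovers (9).
RF(h–n) = (138 + 9) / 543 = 147/543 = 0.2707 → 27.1 map units.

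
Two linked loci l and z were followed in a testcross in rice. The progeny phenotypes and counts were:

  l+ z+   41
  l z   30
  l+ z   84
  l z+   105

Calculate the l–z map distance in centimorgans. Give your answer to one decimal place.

The two most frequent classes, l+ z (84) and l z+ (105), are the parental types, so the F1 was l+ z / l z+.
The recombinant classes are l+ z+ and l z: 41 + 30 = 71.
Recombination frequency = 71/260 = 0.2731 ≈ 27.3%, i.e. 27.3 centimorgans.

27.3 centimorgans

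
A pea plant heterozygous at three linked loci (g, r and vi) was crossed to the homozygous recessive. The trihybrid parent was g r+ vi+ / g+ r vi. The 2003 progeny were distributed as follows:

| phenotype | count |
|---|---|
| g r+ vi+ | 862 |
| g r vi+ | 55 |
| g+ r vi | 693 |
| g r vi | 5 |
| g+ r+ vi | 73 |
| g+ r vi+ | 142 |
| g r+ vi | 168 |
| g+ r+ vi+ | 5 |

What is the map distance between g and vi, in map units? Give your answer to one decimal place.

16.0 map units

The two rarest classes, g+ r+ vi+ and g r vi, are the double crossovers. Comparing them with the parentals, only the g allele has switched, so g is the middle locus and the order is vi – g – r.
Crossovers in the vi–g interval produce the single-crossover classes g r+ vi and g+ r vi+ (168 + 142 = 310) plus the double crossovers (10).
RF(vi–g) = (310 + 10) / 2003 = 320/2003 = 0.1598 → 16.0 map units.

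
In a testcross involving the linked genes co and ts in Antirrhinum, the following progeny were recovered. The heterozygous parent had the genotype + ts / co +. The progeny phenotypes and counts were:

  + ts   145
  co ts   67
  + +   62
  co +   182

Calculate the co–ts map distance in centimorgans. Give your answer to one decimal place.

28.3 centimorgans

The recombinant classes are + + and co ts: 62 + 67 = 129.
Recombination frequency = 129/456 = 0.2829 ≈ 28.3%, i.e. 28.3 centimorgans.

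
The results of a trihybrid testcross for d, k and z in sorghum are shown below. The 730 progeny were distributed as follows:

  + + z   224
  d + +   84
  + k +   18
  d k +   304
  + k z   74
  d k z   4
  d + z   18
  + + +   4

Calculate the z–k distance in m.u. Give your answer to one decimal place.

22.7 m.u.

The two most frequent reciprocal classes, + + z and d k +, are the parental types, so the F1 was + + z / d k +.
The two rarest classes, + + + and d k z, are the double crossovers. Comparing them with the parentals, only the z allele has switched, so z is the middle locus and the order is k – z – d.
Crossovers in the k–z interval produce the single-crossover classes + k z and d + + (74 + 84 = 158) plus the double crossovers (8).
RF(k–z) = (158 + 8) / 730 = 166/730 = 0.2274 → 22.7 m.u.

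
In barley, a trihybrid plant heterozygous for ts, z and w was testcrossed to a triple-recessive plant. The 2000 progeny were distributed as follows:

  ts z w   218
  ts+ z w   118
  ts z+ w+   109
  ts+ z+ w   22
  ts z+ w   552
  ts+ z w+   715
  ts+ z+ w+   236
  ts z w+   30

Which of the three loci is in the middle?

ts

The two most frequent reciprocal classes, ts+ z w+ and ts z+ w, are the parental types, so the F1 was ts+ z w+ / ts z+ w.
The two rarest classes, ts z w+ and ts+ z+ w, are the double crossovers. Comparing them with the parentals, only the ts allele has switched, so ts is the middle locus and the order is w – ts – z.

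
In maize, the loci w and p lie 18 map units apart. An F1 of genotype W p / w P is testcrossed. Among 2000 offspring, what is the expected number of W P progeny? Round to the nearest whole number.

180

A map distance of 18 map units corresponds to a recombination frequency of 0.180.
The F1 is W p / w P, so W P is a recombinant gamete class with expected frequency r/2 = 0.180/2 = 0.0900.
Expected number = 0.0900 × 2000 = 180.00 ≈ 180.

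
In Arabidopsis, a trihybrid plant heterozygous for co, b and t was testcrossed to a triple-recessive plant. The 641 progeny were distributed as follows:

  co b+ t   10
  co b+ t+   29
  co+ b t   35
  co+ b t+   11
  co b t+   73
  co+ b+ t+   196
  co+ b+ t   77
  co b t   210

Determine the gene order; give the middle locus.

b

The two most frequent reciprocal classes, co+ b+ t+ and co b t, are the parental types, so the F1 was co+ b+ t+ / co b t.
The two rarest classes, co+ b t+ and co b+ t, are the double crossovers. Comparing them with the parentals, only the b allele has switched, so b is the middle locus and the order is co – b – t.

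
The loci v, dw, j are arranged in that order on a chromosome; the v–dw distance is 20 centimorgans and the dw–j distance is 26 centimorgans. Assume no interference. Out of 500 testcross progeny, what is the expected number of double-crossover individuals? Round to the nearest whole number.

Map distances give recombination frequencies of 0.200 and 0.260 for the two intervals.
With no interference, expected double-crossover frequency = 0.200 × 0.260 = 0.05200.
Expected number = 0.05200 × 500 = 26.00 ≈ 26.

26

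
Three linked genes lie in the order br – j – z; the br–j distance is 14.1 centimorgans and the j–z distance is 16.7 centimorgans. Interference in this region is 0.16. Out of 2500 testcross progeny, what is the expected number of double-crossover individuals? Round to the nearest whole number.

Map distances give recombination frequencies of 0.141 and 0.167 for the two intervals.
With interference 0.16 (so coincidence = 0.84), expected double-crossover frequency = 0.141 × 0.167 × 0.84 = 0.01978.
Expected number = 0.01978 × 2500 = 49.45 ≈ 49.

49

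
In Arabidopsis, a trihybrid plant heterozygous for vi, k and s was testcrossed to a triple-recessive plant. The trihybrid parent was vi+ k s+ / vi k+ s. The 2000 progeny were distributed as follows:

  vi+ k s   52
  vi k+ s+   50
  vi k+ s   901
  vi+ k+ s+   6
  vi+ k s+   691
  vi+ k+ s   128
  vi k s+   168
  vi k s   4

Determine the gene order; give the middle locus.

The two rarest classes, vi+ k+ s+ and vi k s, are the double crossovers. Comparing them with the parentals, only the k allele has switched, so k is the middle locus and the order is vi – k – s.

k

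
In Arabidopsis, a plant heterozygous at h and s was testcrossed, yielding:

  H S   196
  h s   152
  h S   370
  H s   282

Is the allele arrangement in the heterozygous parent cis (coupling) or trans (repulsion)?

The two most frequent classes are H s (282) and h S (370); these are the parental (non-recombinant) types.
So the F1 carried H s on one chromosome and h S on the other — the recessive alleles are on opposite chromosomes (trans / repulsion).

trans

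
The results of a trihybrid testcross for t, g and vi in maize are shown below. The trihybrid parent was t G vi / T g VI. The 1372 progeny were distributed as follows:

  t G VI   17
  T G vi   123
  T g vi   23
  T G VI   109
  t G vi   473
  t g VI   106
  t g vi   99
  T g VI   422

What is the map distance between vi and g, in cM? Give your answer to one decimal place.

The two rarest classes, t G VI and T g vi, are the double crossovers. Comparing them with the parentals, only the vi allele has switched, so vi is the middle locus and the order is g – vi – t.
Crossovers in the g–vi interval produce the single-crossover classes t g vi and T G VI (99 + 109 = 208) plus the double crossovers (40).
RF(g–vi) = (208 + 40) / 1372 = 248/1372 = 0.1808 → 18.1 cM.

18.1 cM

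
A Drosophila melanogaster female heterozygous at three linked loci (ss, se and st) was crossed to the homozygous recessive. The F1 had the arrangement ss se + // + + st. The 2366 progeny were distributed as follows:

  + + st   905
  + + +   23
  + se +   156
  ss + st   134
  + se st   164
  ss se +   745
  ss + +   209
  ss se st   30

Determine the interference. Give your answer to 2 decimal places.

The two rarest classes, ss se st and + + +, are the double crossovers. Comparing them with the parentals, only the st allele has switched, so st is the middle locus and the order is ss – st – se.
ss–st: (290 + 53)/2366 = 0.1450; st–se: (373 + 53)/2366 = 0.1801.
Expected DCO frequency = 0.1450 × 0.1801 ≈ 0.02611; observed = 53/2366 ≈ 0.02240.
Coefficient of coincidence = 0.02240/0.02611 ≈ 0.86; interference = 1 − 0.86 = 0.14.

0.14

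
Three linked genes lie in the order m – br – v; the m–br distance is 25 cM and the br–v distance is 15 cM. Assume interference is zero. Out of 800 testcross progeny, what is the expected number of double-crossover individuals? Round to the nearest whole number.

30

Map distances give recombination frequencies of 0.250 and 0.150 for the two intervals.
With no interference, expected double-crossover frequency = 0.250 × 0.150 = 0.03750.
Expected number = 0.03750 × 800 = 30.00 ≈ 30.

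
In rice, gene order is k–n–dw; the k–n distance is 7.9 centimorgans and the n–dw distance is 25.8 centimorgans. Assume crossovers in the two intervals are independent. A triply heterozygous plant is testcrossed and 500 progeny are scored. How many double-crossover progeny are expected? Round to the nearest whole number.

10

Map distances give recombination frequencies of 0.079 and 0.258 for the two intervals.
With no interference, expected double-crossover frequency = 0.079 × 0.258 = 0.02038.
Expected number = 0.02038 × 500 = 10.19 ≈ 10.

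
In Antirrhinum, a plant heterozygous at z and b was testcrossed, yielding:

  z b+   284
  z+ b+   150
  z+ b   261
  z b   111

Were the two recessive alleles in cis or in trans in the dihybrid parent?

trans

The two most frequent classes are z+ b (261) and z b+ (284); these are the parental (non-recombinant) types.
So the F1 carried z+ b on one chromosome and z b+ on the other — the recessive alleles are on opposite chromosomes (trans / repulsion).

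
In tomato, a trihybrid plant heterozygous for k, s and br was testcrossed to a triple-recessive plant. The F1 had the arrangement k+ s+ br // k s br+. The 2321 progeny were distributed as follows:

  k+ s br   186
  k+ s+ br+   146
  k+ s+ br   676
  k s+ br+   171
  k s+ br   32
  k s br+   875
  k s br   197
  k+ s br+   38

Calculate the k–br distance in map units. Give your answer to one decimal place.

The two rarest classes, k s+ br and k+ s br+, are the double crossovers. Comparing them with the parentals, only the k allele has switched, so k is the middle locus and the order is br – k – s.
Crossovers in the br–k interval produce the single-crossover classes k+ s+ br+ and k s br (146 + 197 = 343) plus the double crossovers (70).
RF(br–k) = (343 + 70) / 2321 = 413/2321 = 0.1779 → 17.8 map units.

17.8 map units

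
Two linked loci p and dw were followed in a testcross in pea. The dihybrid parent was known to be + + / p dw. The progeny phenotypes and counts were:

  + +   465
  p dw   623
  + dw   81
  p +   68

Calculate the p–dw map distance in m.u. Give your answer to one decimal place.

The recombinant classes are + dw and p +: 81 + 68 = 149.
Recombination frequency = 149/1237 = 0.1205 ≈ 12.0%, i.e. 12.0 m.u.

12.0 m.u.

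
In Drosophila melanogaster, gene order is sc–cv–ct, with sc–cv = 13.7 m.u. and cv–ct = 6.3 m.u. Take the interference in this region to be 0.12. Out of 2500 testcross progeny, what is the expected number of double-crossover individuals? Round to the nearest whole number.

19

Map distances give recombination frequencies of 0.137 and 0.063 for the two intervals.
With interference 0.12 (so coincidence = 0.88), expected double-crossover frequency = 0.137 × 0.063 × 0.88 = 0.00760.
Expected number = 0.00760 × 2500 = 18.99 ≈ 19.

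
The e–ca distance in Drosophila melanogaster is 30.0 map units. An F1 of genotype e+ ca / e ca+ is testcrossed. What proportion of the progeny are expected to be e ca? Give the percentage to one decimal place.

15.0%

A map distance of 30.0 map units corresponds to a recombination frequency of 0.300.
The F1 is e+ ca / e ca+, so e ca is a recombinant gamete class with expected frequency r/2 = 0.300/2 = 0.1500.
That is 0.1500 = 15.0% of the progeny.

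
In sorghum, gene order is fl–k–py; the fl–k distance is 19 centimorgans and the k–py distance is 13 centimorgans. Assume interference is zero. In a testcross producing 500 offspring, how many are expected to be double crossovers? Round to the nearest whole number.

12

Map distances give recombination frequencies of 0.190 and 0.130 for the two intervals.
With no interference, expected double-crossover frequency = 0.190 × 0.130 = 0.02470.
Expected number = 0.02470 × 500 = 12.35 ≈ 12.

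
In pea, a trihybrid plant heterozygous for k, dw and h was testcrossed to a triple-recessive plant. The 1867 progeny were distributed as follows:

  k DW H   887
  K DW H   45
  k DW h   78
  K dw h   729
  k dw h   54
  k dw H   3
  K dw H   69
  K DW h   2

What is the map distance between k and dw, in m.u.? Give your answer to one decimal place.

5.6 m.u.

The two most frequent reciprocal classes, K dw h and k DW H, are the parental types, so the F1 was K dw h / k DW H.
The two rarest classes, K DW h and k dw H, are the double crossovers. Comparing them with the parentals, only the dw allele has switched, so dw is the middle locus and the order is h – dw – k.
Crossovers in the dw–k interval produce the single-crossover classes k dw h and K DW H (54 + 45 = 99) plus the double crossovers (5).
RF(dw–k) = (99 + 5) / 1867 = 104/1867 = 0.0557 → 5.6 m.u.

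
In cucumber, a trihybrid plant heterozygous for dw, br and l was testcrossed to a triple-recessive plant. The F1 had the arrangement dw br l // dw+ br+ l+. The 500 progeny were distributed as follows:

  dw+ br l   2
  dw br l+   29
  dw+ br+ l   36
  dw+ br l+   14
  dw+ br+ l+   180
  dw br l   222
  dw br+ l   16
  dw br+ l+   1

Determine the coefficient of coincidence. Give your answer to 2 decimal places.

The two rarest classes, dw+ br l and dw br+ l+, are the double crossovers. Comparing them with the parentals, only the dw allele has switched, so dw is the middle locus and the order is l – dw – br.
l–dw: (65 + 3)/500 = 0.1360; dw–br: (30 + 3)/500 = 0.0660.
Expected DCO frequency = 0.1360 × 0.0660 ≈ 0.00898; observed = 3/500 ≈ 0.00600.
Coefficient of coincidence = 0.00600/0.00898 ≈ 0.67.

0.67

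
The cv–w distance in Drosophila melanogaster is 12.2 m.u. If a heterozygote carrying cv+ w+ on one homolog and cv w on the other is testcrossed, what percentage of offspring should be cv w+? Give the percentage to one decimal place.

A map distance of 12.2 m.u. corresponds to a recombination frequency of 0.122.
The F1 is cv+ w+ / cv w, so cv w+ is a recombinant gamete class with expected frequency r/2 = 0.122/2 = 0.0610.
That is 0.0610 = 6.1% of the progeny.

6.1%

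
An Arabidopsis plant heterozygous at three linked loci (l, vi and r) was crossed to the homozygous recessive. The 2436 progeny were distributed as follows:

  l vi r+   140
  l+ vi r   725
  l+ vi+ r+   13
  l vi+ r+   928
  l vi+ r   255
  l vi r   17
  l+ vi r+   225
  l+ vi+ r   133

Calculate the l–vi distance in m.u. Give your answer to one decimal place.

The two most frequent reciprocal classes, l vi+ r+ and l+ vi r, are the parental types, so the F1 was l vi+ r+ / l+ vi r.
The two rarest classes, l+ vi+ r+ and l vi r, are the double crossovers. Comparing them with the parentals, only the l allele has switched, so l is the middle locus and the order is vi – l – r.
Crossovers in the vi–l interval produce the single-crossover classes l vi r+ and l+ vi+ r (140 + 133 = 273) plus the double crossovers (30).
RF(vi–l) = (273 + 30) / 2436 = 303/2436 = 0.1244 → 12.4 m.u.

12.4 m.u.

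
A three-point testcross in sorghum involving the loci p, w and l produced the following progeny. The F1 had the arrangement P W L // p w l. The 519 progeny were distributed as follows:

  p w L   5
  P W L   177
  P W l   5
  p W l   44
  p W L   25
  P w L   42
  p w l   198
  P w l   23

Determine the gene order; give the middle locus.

l

The two rarest classes, P W l and p w L, are the double crossovers. Comparing them with the parentals, only the l allele has switched, so l is the middle locus and the order is p – l – w.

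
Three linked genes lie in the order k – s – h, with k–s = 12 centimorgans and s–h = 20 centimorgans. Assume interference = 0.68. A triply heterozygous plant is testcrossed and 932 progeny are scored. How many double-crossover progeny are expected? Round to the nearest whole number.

7

Map distances give recombination frequencies of 0.120 and 0.200 for the two intervals.
With interference 0.68 (so coincidence = 0.32), expected double-crossover frequency = 0.120 × 0.200 × 0.32 = 0.00768.
Expected number = 0.00768 × 932 = 7.16 ≈ 7.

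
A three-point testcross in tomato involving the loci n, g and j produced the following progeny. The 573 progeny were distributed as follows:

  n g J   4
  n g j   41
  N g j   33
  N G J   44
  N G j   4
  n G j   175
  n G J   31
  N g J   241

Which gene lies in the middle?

The two most frequent reciprocal classes, n G j and N g J, are the parental types, so the F1 was n G j / N g J.
The two rarest classes, N G j and n g J, are the double crossovers. Comparing them with the parentals, only the n allele has switched, so n is the middle locus and the order is j – n – g.

n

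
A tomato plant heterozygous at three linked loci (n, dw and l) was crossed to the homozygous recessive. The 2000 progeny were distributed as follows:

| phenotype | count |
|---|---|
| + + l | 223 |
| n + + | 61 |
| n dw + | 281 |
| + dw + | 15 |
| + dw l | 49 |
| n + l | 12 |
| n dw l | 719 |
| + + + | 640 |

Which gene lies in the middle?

dw

The two most frequent reciprocal classes, n dw l and + + +, are the parental types, so the F1 was n dw l / + + +.
The two rarest classes, n + l and + dw +, are the double crossovers. Comparing them with the parentals, only the dw allele has switched, so dw is the middle locus and the order is n – dw – l.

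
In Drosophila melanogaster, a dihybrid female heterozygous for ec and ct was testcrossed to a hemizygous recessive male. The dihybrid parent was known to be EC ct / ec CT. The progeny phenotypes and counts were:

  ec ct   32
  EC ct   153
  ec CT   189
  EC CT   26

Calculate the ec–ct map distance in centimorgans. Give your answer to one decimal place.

14.5 centimorgans

The recombinant classes are EC CT and ec ct: 26 + 32 = 58.
Recombination frequency = 58/400 = 0.1450 ≈ 14.5%, i.e. 14.5 centimorgans.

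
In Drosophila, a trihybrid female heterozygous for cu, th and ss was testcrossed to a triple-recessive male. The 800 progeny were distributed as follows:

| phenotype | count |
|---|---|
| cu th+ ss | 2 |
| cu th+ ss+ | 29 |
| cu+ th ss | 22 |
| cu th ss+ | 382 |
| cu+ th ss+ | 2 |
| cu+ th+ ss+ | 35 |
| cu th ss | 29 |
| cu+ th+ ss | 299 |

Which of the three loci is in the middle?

cu

The two most frequent reciprocal classes, cu th ss+ and cu+ th+ ss, are the parental types, so the F1 was cu th ss+ / cu+ th+ ss.
The two rarest classes, cu+ th ss+ and cu th+ ss, are the double crossovers. Comparing them with the parentals, only the cu allele has switched, so cu is the middle locus and the order is th – cu – ss.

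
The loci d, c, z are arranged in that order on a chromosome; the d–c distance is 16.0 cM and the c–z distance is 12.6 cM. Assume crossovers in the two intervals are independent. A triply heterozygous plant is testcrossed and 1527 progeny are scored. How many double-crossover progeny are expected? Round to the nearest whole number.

31

Map distances give recombination frequencies of 0.160 and 0.126 for the two intervals.
With no interference, expected double-crossover frequency = 0.160 × 0.126 = 0.02016.
Expected number = 0.02016 × 1527 = 30.78 ≈ 31.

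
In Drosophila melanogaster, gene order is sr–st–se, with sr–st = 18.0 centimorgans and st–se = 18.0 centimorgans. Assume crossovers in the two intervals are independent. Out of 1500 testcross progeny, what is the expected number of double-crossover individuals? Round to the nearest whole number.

49

Map distances give recombination frequencies of 0.180 and 0.180 for the two intervals.
With no interference, expected double-crossover frequency = 0.180 × 0.180 = 0.03240.
Expected number = 0.03240 × 1500 = 48.60 ≈ 49.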